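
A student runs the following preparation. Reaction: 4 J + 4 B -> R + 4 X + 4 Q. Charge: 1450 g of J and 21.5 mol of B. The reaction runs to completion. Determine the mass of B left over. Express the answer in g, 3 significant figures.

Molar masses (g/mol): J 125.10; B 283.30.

n(J) = 1450 / 125.10 = 11.59 mol
n(B) = 21.50 mol
n/ν for J = 11.59/4 = 2.898
n/ν for B = 21.50/4 = 5.375
Smallest n/ν is J → limiting reagent.
B consumed = (4/4) × 11.59 = 11.59 mol
B remaining = 21.50 − 11.59 = 9.910 mol
mass = 9.910 × 283.30 = 2808 g

2810 g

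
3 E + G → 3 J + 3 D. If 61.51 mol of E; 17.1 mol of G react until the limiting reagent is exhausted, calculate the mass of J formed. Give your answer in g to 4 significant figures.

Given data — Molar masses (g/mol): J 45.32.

n(E) = 61.51 mol
n(G) = 17.10 mol
n/ν for E = 61.51/3 = 20.50
n/ν for G = 17.10/1 = 17.10
Smallest n/ν is G → limiting reagent.
n(J) = (3/1) × 17.10 = 51.30 mol
mass = 51.30 × 45.32 = 2325 g

2325 g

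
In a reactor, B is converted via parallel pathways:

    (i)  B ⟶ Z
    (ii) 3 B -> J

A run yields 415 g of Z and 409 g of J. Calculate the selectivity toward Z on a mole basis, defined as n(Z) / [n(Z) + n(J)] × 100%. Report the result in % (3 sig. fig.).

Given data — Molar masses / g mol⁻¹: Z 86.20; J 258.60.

n(Z) = 415 / 86.20 = 4.814 mol
n(J) = 409 / 258.60 = 1.582 mol
selectivity = 4.814/(4.814+1.582) × 100 = 75.27 %

75.3 %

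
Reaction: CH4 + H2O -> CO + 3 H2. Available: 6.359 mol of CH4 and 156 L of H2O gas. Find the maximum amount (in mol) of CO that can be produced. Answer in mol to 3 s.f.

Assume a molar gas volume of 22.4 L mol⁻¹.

6.36 mol

n(CH4) = 6.359 mol
n(H2O) = 156.0 / 22.4 = 6.964 mol
n/ν for CH4 = 6.359/1 = 6.359
n/ν for H2O = 6.964/1 = 6.964
Smallest n/ν is CH4 → limiting reagent.
n(CO) = (1/1) × 6.359 = 6.359 mol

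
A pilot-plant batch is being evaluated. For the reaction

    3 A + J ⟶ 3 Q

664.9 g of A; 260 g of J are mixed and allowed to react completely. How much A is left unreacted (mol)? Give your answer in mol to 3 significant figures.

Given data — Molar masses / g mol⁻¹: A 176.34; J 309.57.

1.25 mol

n(A) = 664.9 / 176.34 = 3.771 mol
n(J) = 260.0 / 309.57 = 0.8399 mol
n/ν for A = 3.771/3 = 1.257
n/ν for J = 0.8399/1 = 0.8399
Smallest n/ν is J → limiting reagent.
A consumed = (3/1) × 0.8399 = 2.520 mol
A remaining = 3.771 − 2.520 = 1.251 mol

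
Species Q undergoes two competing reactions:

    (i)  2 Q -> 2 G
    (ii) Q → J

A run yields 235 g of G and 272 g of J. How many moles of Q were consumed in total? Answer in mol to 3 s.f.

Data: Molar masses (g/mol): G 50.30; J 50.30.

n(G) = 235 / 50.30 = 4.672 mol
n(J) = 272 / 50.30 = 5.408 mol
n(Q) via (i) = (2/2)×4.672 = 4.672 mol
n(Q) via (ii) = (1/1)×5.408 = 5.408 mol
total n(Q) = 4.672 + 5.408 = 10.08 mol

10.1 mol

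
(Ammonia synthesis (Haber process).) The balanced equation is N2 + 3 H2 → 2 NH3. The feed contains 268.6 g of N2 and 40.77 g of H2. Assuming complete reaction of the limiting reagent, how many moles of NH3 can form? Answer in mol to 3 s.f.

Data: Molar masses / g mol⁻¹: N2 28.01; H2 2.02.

13.5 mol

n(N2) = 268.6 / 28.01 = 9.589 mol
n(H2) = 40.77 / 2.02 = 20.18 mol
n/ν → N2: 9.589, H2: 6.727; H2 is limiting.
n(NH3) = (2/3) × 20.18 = 13.45 mol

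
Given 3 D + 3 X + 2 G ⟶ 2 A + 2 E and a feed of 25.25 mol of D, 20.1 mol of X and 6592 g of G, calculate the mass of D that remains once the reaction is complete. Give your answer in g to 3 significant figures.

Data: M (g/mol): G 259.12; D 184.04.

n(D) = 25.25 mol
n(X) = 20.10 mol
n(G) = 6592 / 259.12 = 25.44 mol
n/ν for D = 25.25/3 = 8.417
n/ν for X = 20.10/3 = 6.700
n/ν for G = 25.44/2 = 12.72
Smallest n/ν is X → limiting reagent.
D consumed = (3/3) × 20.10 = 20.10 mol
D remaining = 25.25 − 20.10 = 5.150 mol
mass = 5.150 × 184.04 = 947.8 g

948 g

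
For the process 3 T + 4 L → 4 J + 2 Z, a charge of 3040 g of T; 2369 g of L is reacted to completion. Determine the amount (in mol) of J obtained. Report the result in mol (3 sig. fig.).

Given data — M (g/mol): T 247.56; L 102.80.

16.4 mol

n(T) = 3040 / 247.56 = 12.28 mol
n(L) = 2369 / 102.80 = 23.04 mol
n/ν for T = 12.28/3 = 4.093
n/ν for L = 23.04/4 = 5.760
Smallest n/ν is T → limiting reagent.
n(J) = (4/3) × 12.28 = 16.37 mol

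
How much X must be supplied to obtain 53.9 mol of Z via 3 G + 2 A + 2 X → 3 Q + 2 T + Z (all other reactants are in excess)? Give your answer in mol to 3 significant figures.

n(Z) = 53.90 mol
n(X) = (2/1) × 53.90 = 107.8 mol

108 mol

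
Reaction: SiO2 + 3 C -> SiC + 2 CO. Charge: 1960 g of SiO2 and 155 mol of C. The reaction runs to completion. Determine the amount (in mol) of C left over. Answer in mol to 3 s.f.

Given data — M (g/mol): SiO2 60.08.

n(SiO2) = 1960 / 60.08 = 32.62 mol
n(C) = 155.0 mol
n/ν for SiO2 = 32.62/1 = 32.62
n/ν for C = 155.0/3 = 51.67
Smallest n/ν is SiO2 → limiting reagent.
C consumed = (3/1) × 32.62 = 97.86 mol
C remaining = 155.0 − 97.86 = 57.14 mol

57.1 mol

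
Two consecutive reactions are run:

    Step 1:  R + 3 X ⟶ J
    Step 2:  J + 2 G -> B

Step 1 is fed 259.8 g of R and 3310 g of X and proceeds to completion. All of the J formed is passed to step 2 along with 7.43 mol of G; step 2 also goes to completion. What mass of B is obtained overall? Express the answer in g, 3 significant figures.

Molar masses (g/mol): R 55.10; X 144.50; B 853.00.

Step 1:
n(R) = 259.8 / 55.10 = 4.715 mol
n(X) = 3310 / 144.50 = 22.91 mol
n/ν → R: 4.715, X: 7.637; R is limiting.
n(J) produced = (1/1) × 4.715 = 4.715 mol
Step 2:
n(J) available = 4.715 mol
n(G) = 7.430 mol
n/ν → J: 4.715, G: 3.715; G is limiting.
n(B) = (1/2) × 7.430 = 3.715 mol
mass = 3.715 × 853.00 = 3169 g

3170 g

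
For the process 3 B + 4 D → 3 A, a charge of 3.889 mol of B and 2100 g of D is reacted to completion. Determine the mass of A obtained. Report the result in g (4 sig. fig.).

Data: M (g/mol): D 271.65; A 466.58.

n(B) = 3.889 mol
n(D) = 2100 / 271.65 = 7.731 mol
n/ν for B = 3.889/3 = 1.296
n/ν for D = 7.731/4 = 1.933
Smallest n/ν is B → limiting reagent.
n(A) = (3/3) × 3.889 = 3.889 mol
mass = 3.889 × 466.58 = 1815 g

1815 g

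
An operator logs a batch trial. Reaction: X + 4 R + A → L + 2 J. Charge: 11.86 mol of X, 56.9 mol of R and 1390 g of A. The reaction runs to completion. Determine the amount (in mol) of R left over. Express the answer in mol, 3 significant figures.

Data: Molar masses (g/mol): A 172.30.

24.6 mol

n(X) = 11.86 mol
n(R) = 56.90 mol
n(A) = 1390 / 172.30 = 8.067 mol
n/ν for X = 11.86/1 = 11.86
n/ν for R = 56.90/4 = 14.23
n/ν for A = 8.067/1 = 8.067
Smallest n/ν is A → limiting reagent.
R consumed = (4/1) × 8.067 = 32.27 mol
R remaining = 56.90 − 32.27 = 24.63 mol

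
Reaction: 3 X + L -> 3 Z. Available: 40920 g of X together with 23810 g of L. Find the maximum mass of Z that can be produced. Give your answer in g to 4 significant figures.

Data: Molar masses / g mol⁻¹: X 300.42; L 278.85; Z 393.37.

n(X) = 40920 / 300.42 = 136.2 mol
n(L) = 23810 / 278.85 = 85.39 mol
n/ν for X = 136.2/3 = 45.40
n/ν for L = 85.39/1 = 85.39
Smallest n/ν is X → limiting reagent.
n(Z) = (3/3) × 136.2 = 136.2 mol
mass = 136.2 × 393.37 = 53580 g

53580 g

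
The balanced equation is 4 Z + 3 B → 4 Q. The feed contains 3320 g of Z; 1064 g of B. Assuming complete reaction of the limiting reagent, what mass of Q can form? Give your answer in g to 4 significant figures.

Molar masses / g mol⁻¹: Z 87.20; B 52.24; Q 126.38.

n(Z) = 3320 / 87.20 = 38.07 mol
n(B) = 1064 / 52.24 = 20.37 mol
n/ν → Z: 9.518, B: 6.790; B is limiting.
n(Q) = (4/3) × 20.37 = 27.16 mol
mass = 27.16 × 126.38 = 3432 g

3432 g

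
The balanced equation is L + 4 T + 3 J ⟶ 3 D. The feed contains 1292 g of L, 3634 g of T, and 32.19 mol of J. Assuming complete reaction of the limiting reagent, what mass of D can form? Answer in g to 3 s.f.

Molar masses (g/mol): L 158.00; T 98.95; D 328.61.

8060 g

n(L) = 1292 / 158.00 = 8.177 mol
n(T) = 3634 / 98.95 = 36.73 mol
n(J) = 32.19 mol
n/ν for L = 8.177/1 = 8.177
n/ν for T = 36.73/4 = 9.183
n/ν for J = 32.19/3 = 10.73
Smallest n/ν is L → limiting reagent.
n(D) = (3/1) × 8.177 = 24.53 mol
mass = 24.53 × 328.61 = 8061 g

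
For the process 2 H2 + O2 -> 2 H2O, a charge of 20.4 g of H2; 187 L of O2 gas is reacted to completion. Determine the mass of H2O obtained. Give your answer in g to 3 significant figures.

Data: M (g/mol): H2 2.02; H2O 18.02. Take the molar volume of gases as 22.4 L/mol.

182 g

n(H2) = 20.40 / 2.02 = 10.10 mol
n(O2) = 187.0 / 22.4 = 8.348 mol
n/ν → H2: 5.050, O2: 8.348; H2 is limiting.
n(H2O) = (2/2) × 10.10 = 10.10 mol
mass = 10.10 × 18.02 = 182.0 g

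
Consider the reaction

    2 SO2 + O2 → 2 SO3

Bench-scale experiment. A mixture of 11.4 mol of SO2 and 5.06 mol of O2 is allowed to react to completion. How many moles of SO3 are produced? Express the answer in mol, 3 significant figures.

n(SO2) = 11.40 mol
n(O2) = 5.060 mol
n/ν → SO2: 5.700, O2: 5.060; O2 is limiting.
n(SO3) = (2/1) × 5.060 = 10.12 mol

10.1 mol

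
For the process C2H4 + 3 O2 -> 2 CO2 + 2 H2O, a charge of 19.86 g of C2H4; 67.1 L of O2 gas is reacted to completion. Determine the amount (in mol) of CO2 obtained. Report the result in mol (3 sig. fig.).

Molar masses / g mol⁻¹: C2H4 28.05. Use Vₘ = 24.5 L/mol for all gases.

n(C2H4) = 19.86 / 28.05 = 0.7080 mol
n(O2) = 67.10 / 24.5 = 2.739 mol
n/ν → C2H4: 0.7080, O2: 0.9130; C2H4 is limiting.
n(CO2) = (2/1) × 0.7080 = 1.416 mol

1.42 mol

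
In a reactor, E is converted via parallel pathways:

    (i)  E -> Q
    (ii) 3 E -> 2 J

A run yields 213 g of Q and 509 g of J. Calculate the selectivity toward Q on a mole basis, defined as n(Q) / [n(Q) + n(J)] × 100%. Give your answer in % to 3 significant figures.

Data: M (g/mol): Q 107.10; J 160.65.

38.6 %

n(Q) = 213 / 107.10 = 1.989 mol
n(J) = 509 / 160.65 = 3.168 mol
selectivity = 1.989/(1.989+3.168) × 100 = 38.57 %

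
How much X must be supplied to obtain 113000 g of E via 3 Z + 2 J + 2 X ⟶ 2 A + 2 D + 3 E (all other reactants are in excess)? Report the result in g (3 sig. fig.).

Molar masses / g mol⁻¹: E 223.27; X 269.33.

n(E) = 113000 / 223.27 = 506.1 mol
n(X) = (2/3) × 506.1 = 337.4 mol
mass = 337.4 × 269.33 = 90870 g

90900 g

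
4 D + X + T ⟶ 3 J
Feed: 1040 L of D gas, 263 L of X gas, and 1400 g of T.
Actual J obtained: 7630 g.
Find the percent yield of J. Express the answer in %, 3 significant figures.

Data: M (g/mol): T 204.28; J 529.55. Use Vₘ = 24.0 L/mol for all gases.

70.1 %

n(D) = 1040 / 24.0 = 43.33 mol
n(X) = 263.0 / 24.0 = 10.96 mol
n(T) = 1400 / 204.28 = 6.853 mol
n/ν for D = 43.33/4 = 10.83
n/ν for X = 10.96/1 = 10.96
n/ν for T = 6.853/1 = 6.853
Smallest n/ν is T → limiting reagent.
theoretical n(J) = (3/1) × 6.853 = 20.56 mol → 10890 g
% yield = 7630 / 10890 × 100 = 70.06 %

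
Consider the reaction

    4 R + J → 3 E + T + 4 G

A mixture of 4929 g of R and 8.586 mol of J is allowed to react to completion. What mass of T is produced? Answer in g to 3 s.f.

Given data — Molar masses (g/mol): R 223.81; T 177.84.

979 g

n(R) = 4929 / 223.81 = 22.02 mol
n(J) = 8.586 mol
n/ν for R = 22.02/4 = 5.505
n/ν for J = 8.586/1 = 8.586
Smallest n/ν is R → limiting reagent.
n(T) = (1/4) × 22.02 = 5.505 mol
mass = 5.505 × 177.84 = 979.0 g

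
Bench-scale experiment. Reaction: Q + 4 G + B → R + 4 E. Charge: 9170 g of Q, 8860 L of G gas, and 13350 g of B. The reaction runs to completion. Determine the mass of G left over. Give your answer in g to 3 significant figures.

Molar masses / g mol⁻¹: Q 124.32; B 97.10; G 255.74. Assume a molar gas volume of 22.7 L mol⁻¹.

24400 g

n(Q) = 9170 / 124.32 = 73.76 mol
n(G) = 8860 / 22.7 = 390.3 mol
n(B) = 13350 / 97.10 = 137.5 mol
n/ν for Q = 73.76/1 = 73.76
n/ν for G = 390.3/4 = 97.58
n/ν for B = 137.5/1 = 137.5
Smallest n/ν is Q → limiting reagent.
G consumed = (4/1) × 73.76 = 295.0 mol
G remaining = 390.3 − 295.0 = 95.30 mol
mass = 95.30 × 255.74 = 24370 g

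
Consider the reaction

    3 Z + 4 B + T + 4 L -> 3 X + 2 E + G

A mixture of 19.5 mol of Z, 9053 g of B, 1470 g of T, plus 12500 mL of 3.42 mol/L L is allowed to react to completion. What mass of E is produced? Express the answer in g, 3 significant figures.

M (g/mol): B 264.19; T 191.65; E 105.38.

1370 g

n(Z) = 19.50 mol
n(B) = 9053 / 264.19 = 34.27 mol
n(T) = 1470 / 191.65 = 7.670 mol
n(L) = 3.42 × 12500/1000 = 42.75 mol
n/ν for Z = 19.50/3 = 6.500
n/ν for B = 34.27/4 = 8.568
n/ν for T = 7.670/1 = 7.670
n/ν for L = 42.75/4 = 10.69
Smallest n/ν is Z → limiting reagent.
n(E) = (2/3) × 19.50 = 13.00 mol
mass = 13.00 × 105.38 = 1370 g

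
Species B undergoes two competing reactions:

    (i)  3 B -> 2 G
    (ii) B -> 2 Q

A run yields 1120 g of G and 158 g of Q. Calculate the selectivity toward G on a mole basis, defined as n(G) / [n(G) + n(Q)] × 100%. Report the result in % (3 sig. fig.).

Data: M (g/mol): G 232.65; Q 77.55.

70.3 %

n(G) = 1120 / 232.65 = 4.814 mol
n(Q) = 158 / 77.55 = 2.037 mol
selectivity = 4.814/(4.814+2.037) × 100 = 70.27 %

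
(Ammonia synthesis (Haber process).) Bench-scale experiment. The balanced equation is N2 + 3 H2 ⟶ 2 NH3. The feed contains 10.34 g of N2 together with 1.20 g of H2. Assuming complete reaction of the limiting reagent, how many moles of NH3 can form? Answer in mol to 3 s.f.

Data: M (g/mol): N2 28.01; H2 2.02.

n(N2) = 10.34 / 28.01 = 0.3692 mol
n(H2) = 1.200 / 2.02 = 0.5941 mol
n/ν → N2: 0.3692, H2: 0.1980; H2 is limiting.
n(NH3) = (2/3) × 0.5941 = 0.3961 mol

0.396 mol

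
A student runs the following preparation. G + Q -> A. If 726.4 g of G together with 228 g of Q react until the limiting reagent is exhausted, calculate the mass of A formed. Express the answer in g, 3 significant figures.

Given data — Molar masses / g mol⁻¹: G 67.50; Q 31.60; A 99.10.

715 g

n(G) = 726.4 / 67.50 = 10.76 mol
n(Q) = 228.0 / 31.60 = 7.215 mol
n/ν for G = 10.76/1 = 10.76
n/ν for Q = 7.215/1 = 7.215
Smallest n/ν is Q → limiting reagent.
n(A) = (1/1) × 7.215 = 7.215 mol
mass = 7.215 × 99.10 = 715.0 g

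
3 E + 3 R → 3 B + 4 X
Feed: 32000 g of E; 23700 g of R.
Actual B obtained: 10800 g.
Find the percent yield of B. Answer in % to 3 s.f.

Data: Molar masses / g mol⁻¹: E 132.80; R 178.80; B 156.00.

52.2 %

n(E) = 32000 / 132.80 = 241.0 mol
n(R) = 23700 / 178.80 = 132.6 mol
n/ν → E: 80.33, R: 44.20; R is limiting.
theoretical n(B) = (3/3) × 132.6 = 132.6 mol → 20690 g
% yield = 10800 / 20690 × 100 = 52.20 %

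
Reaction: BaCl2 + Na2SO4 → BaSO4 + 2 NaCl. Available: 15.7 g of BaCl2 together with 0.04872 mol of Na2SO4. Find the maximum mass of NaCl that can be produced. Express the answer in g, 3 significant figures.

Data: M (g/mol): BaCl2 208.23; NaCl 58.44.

n(BaCl2) = 15.70 / 208.23 = 0.07540 mol
n(Na2SO4) = 0.04872 mol
n/ν for BaCl2 = 0.07540/1 = 0.07540
n/ν for Na2SO4 = 0.04872/1 = 0.04872
Smallest n/ν is Na2SO4 → limiting reagent.
n(NaCl) = (2/1) × 0.04872 = 0.09744 mol
mass = 0.09744 × 58.44 = 5.694 g

5.69 g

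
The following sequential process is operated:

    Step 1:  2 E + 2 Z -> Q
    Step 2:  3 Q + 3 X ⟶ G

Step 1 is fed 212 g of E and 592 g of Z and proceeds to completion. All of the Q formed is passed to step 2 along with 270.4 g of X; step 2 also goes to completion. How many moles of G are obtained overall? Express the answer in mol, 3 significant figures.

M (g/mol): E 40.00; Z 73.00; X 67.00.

0.883 mol

Step 1:
n(E) = 212.0 / 40.00 = 5.300 mol
n(Z) = 592.0 / 73.00 = 8.110 mol
n/ν for E = 5.300/2 = 2.650
n/ν for Z = 8.110/2 = 4.055
Smallest n/ν is E → limiting reagent.
n(Q) produced = (1/2) × 5.300 = 2.650 mol
Step 2:
n(Q) available = 2.650 mol
n(X) = 270.4 / 67.00 = 4.036 mol
n/ν for Q = 2.650/3 = 0.8833
n/ν for X = 4.036/3 = 1.345
Smallest n/ν is Q → limiting reagent.
n(G) = (1/3) × 2.650 = 0.8833 mol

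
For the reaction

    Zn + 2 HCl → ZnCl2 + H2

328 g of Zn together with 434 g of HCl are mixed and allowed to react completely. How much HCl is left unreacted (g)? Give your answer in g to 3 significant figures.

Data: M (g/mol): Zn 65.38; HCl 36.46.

n(Zn) = 328.0 / 65.38 = 5.017 mol
n(HCl) = 434.0 / 36.46 = 11.90 mol
n/ν for Zn = 5.017/1 = 5.017
n/ν for HCl = 11.90/2 = 5.950
Smallest n/ν is Zn → limiting reagent.
HCl consumed = (2/1) × 5.017 = 10.03 mol
HCl remaining = 11.90 − 10.03 = 1.870 mol
mass = 1.870 × 36.46 = 68.18 g

68.2 g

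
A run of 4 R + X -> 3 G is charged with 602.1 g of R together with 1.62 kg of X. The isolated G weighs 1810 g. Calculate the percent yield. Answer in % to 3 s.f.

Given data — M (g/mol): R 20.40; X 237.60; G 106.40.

n(R) = 602.1 / 20.40 = 29.51 mol
n(X) = 1.620×1000 / 237.60 = 6.818 mol
n/ν → R: 7.378, X: 6.818; X is limiting.
theoretical n(G) = (3/1) × 6.818 = 20.45 mol → 2176 g
% yield = 1810 / 2176 × 100 = 83.18 %

83.2 %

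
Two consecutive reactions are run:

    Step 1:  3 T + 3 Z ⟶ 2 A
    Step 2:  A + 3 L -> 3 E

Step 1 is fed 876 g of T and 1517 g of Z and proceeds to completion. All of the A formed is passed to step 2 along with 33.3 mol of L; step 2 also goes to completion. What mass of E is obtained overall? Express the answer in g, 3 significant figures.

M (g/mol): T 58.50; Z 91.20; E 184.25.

Step 1:
n(T) = 876.0 / 58.50 = 14.97 mol
n(Z) = 1517 / 91.20 = 16.63 mol
n/ν for T = 14.97/3 = 4.990
n/ν for Z = 16.63/3 = 5.543
Smallest n/ν is T → limiting reagent.
n(A) produced = (2/3) × 14.97 = 9.980 mol
Step 2:
n(A) available = 9.980 mol
n(L) = 33.30 mol
n/ν for A = 9.980/1 = 9.980
n/ν for L = 33.30/3 = 11.10
Smallest n/ν is A → limiting reagent.
n(E) = (3/1) × 9.980 = 29.94 mol
mass = 29.94 × 184.25 = 5516 g

5520 g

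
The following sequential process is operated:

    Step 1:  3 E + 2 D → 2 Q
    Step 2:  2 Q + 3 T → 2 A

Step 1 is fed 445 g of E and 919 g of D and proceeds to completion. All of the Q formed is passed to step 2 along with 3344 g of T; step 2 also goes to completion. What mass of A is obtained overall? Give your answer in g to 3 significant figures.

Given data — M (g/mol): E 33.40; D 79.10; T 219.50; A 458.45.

Step 1:
n(E) = 445.0 / 33.40 = 13.32 mol
n(D) = 919.0 / 79.10 = 11.62 mol
n/ν for E = 13.32/3 = 4.440
n/ν for D = 11.62/2 = 5.810
Smallest n/ν is E → limiting reagent.
n(Q) produced = (2/3) × 13.32 = 8.880 mol
Step 2:
n(Q) available = 8.880 mol
n(T) = 3344 / 219.50 = 15.23 mol
n/ν for Q = 8.880/2 = 4.440
n/ν for T = 15.23/3 = 5.077
Smallest n/ν is Q → limiting reagent.
n(A) = (2/2) × 8.880 = 8.880 mol
mass = 8.880 × 458.45 = 4071 g

4070 g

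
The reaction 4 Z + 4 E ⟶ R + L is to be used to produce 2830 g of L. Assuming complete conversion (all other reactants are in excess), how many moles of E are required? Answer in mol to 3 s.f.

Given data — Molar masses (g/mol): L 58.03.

n(L) = 2830 / 58.03 = 48.77 mol
n(E) = (4/1) × 48.77 = 195.1 mol

195 mol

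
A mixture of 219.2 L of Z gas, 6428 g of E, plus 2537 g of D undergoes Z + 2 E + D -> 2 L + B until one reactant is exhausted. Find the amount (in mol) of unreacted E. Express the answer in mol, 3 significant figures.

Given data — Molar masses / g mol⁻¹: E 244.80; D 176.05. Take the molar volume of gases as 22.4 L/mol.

6.69 mol

n(Z) = 219.2 / 22.4 = 9.786 mol
n(E) = 6428 / 244.80 = 26.26 mol
n(D) = 2537 / 176.05 = 14.41 mol
n/ν for Z = 9.786/1 = 9.786
n/ν for E = 26.26/2 = 13.13
n/ν for D = 14.41/1 = 14.41
Smallest n/ν is Z → limiting reagent.
E consumed = (2/1) × 9.786 = 19.57 mol
E remaining = 26.26 − 19.57 = 6.690 mol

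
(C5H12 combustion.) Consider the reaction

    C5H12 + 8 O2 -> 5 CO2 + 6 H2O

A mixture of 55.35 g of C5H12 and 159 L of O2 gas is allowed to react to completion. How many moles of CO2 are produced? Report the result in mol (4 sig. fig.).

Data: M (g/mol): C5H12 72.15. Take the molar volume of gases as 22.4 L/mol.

3.836 mol

n(C5H12) = 55.35 / 72.15 = 0.7672 mol
n(O2) = 159.0 / 22.4 = 7.098 mol
n/ν for C5H12 = 0.7672/1 = 0.7672
n/ν for O2 = 7.098/8 = 0.8873
Smallest n/ν is C5H12 → limiting reagent.
n(CO2) = (5/1) × 0.7672 = 3.836 mol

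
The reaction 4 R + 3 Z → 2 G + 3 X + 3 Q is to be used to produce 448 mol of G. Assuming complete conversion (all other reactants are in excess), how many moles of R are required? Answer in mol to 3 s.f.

896 mol

n(G) = 448.0 mol
n(R) = (4/2) × 448.0 = 896.0 mol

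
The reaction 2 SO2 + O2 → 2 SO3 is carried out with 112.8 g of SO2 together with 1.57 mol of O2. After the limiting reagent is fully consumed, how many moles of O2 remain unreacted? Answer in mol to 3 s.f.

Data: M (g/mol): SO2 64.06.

0.690 mol

n(SO2) = 112.8 / 64.06 = 1.761 mol
n(O2) = 1.570 mol
n/ν for SO2 = 1.761/2 = 0.8805
n/ν for O2 = 1.570/1 = 1.570
Smallest n/ν is SO2 → limiting reagent.
O2 consumed = (1/2) × 1.761 = 0.8805 mol
O2 remaining = 1.570 − 0.8805 = 0.6895 mol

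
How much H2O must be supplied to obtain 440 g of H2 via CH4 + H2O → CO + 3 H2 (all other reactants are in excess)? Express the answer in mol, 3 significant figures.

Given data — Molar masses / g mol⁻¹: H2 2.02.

72.6 mol

n(H2) = 440 / 2.02 = 217.8 mol
n(H2O) = (1/3) × 217.8 = 72.60 mol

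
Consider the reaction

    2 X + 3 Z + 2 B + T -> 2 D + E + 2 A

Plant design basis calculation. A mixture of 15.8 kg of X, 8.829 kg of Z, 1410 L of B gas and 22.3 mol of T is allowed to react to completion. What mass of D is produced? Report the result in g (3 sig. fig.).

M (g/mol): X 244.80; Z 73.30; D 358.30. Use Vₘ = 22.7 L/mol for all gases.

16000 g

n(X) = 15.80×1000 / 244.80 = 64.54 mol
n(Z) = 8.829×1000 / 73.30 = 120.5 mol
n(B) = 1410 / 22.7 = 62.11 mol
n(T) = 22.30 mol
n/ν for X = 64.54/2 = 32.27
n/ν for Z = 120.5/3 = 40.17
n/ν for B = 62.11/2 = 31.06
n/ν for T = 22.30/1 = 22.30
Smallest n/ν is T → limiting reagent.
n(D) = (2/1) × 22.30 = 44.60 mol
mass = 44.60 × 358.30 = 15980 g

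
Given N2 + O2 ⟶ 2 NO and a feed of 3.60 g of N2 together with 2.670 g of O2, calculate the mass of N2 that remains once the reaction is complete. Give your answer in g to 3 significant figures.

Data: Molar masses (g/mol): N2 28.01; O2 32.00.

n(N2) = 3.600 / 28.01 = 0.1285 mol
n(O2) = 2.670 / 32.00 = 0.08344 mol
n/ν for N2 = 0.1285/1 = 0.1285
n/ν for O2 = 0.08344/1 = 0.08344
Smallest n/ν is O2 → limiting reagent.
N2 consumed = (1/1) × 0.08344 = 0.08344 mol
N2 remaining = 0.1285 − 0.08344 = 0.04506 mol
mass = 0.04506 × 28.01 = 1.262 g

1.26 g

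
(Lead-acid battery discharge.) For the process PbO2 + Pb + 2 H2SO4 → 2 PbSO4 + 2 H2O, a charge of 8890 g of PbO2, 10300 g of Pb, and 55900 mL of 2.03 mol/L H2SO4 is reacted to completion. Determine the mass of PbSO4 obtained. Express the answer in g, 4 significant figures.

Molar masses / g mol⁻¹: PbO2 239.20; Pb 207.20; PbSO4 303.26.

22540 g

n(PbO2) = 8890 / 239.20 = 37.17 mol
n(Pb) = 10300 / 207.20 = 49.71 mol
n(H2SO4) = 2.03 × 55900/1000 = 113.5 mol
n/ν → PbO2: 37.17, Pb: 49.71, H2SO4: 56.75; PbO2 is limiting.
n(PbSO4) = (2/1) × 37.17 = 74.34 mol
mass = 74.34 × 303.26 = 22540 g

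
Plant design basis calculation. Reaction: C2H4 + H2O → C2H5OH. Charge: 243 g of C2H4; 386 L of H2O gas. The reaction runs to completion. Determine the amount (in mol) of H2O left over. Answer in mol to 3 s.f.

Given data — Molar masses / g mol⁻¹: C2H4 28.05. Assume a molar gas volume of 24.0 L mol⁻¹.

7.42 mol

n(C2H4) = 243.0 / 28.05 = 8.663 mol
n(H2O) = 386.0 / 24.0 = 16.08 mol
n/ν for C2H4 = 8.663/1 = 8.663
n/ν for H2O = 16.08/1 = 16.08
Smallest n/ν is C2H4 → limiting reagent.
H2O consumed = (1/1) × 8.663 = 8.663 mol
H2O remaining = 16.08 − 8.663 = 7.417 mol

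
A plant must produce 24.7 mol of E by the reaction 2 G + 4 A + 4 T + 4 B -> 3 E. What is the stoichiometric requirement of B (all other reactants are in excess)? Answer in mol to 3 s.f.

n(E) = 24.70 mol
n(B) = (4/3) × 24.70 = 32.93 mol

32.9 mol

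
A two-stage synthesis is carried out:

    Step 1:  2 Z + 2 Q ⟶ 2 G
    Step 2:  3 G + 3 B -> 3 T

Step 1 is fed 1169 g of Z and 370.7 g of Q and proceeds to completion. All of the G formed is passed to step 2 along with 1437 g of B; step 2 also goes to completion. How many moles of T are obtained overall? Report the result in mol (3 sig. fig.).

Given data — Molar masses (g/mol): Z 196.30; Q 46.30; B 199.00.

5.96 mol

Step 1:
n(Z) = 1169 / 196.30 = 5.955 mol
n(Q) = 370.7 / 46.30 = 8.006 mol
n/ν for Z = 5.955/2 = 2.978
n/ν for Q = 8.006/2 = 4.003
Smallest n/ν is Z → limiting reagent.
n(G) produced = (2/2) × 5.955 = 5.955 mol
Step 2:
n(G) available = 5.955 mol
n(B) = 1437 / 199.00 = 7.221 mol
n/ν for G = 5.955/3 = 1.985
n/ν for B = 7.221/3 = 2.407
Smallest n/ν is G → limiting reagent.
n(T) = (3/3) × 5.955 = 5.955 mol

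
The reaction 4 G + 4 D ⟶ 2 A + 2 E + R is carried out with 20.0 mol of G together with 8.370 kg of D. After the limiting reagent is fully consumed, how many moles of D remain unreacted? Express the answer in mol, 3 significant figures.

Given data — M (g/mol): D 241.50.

14.7 mol

n(G) = 20.00 mol
n(D) = 8.370×1000 / 241.50 = 34.66 mol
n/ν → G: 5.000, D: 8.665; G is limiting.
D consumed = (4/4) × 20.00 = 20.00 mol
D remaining = 34.66 − 20.00 = 14.66 mol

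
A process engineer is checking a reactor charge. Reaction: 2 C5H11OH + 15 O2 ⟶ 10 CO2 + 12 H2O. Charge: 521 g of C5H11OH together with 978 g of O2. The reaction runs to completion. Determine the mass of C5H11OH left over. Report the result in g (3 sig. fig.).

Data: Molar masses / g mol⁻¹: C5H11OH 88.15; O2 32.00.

162 g

n(C5H11OH) = 521.0 / 88.15 = 5.910 mol
n(O2) = 978.0 / 32.00 = 30.56 mol
n/ν for C5H11OH = 5.910/2 = 2.955
n/ν for O2 = 30.56/15 = 2.037
Smallest n/ν is O2 → limiting reagent.
C5H11OH consumed = (2/15) × 30.56 = 4.075 mol
C5H11OH remaining = 5.910 − 4.075 = 1.835 mol
mass = 1.835 × 88.15 = 161.8 g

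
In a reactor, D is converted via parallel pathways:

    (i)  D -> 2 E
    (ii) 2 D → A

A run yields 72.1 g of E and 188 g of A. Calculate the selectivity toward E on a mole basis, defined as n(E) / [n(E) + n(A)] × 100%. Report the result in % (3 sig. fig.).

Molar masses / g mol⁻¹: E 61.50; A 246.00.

n(E) = 72.1 / 61.50 = 1.172 mol
n(A) = 188 / 246.00 = 0.7642 mol
selectivity = 1.172/(1.172+0.7642) × 100 = 60.53 %

60.5 %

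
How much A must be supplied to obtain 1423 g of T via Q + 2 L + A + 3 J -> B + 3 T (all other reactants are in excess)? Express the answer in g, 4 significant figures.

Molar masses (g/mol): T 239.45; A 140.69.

n(T) = 1423 / 239.45 = 5.943 mol
n(A) = (1/3) × 5.943 = 1.981 mol
mass = 1.981 × 140.69 = 278.7 g

278.7 g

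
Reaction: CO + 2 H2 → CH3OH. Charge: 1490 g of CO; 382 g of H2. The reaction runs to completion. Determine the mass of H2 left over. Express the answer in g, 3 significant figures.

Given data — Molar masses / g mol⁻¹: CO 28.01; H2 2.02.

167 g

n(CO) = 1490 / 28.01 = 53.20 mol
n(H2) = 382.0 / 2.02 = 189.1 mol
n/ν for CO = 53.20/1 = 53.20
n/ν for H2 = 189.1/2 = 94.55
Smallest n/ν is CO → limiting reagent.
H2 consumed = (2/1) × 53.20 = 106.4 mol
H2 remaining = 189.1 − 106.4 = 82.70 mol
mass = 82.70 × 2.02 = 167.1 g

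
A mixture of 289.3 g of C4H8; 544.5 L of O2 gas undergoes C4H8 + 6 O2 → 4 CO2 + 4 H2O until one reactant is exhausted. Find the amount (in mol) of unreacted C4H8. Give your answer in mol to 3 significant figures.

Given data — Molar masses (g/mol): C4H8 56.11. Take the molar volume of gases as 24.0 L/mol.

1.37 mol

n(C4H8) = 289.3 / 56.11 = 5.156 mol
n(O2) = 544.5 / 24.0 = 22.69 mol
n/ν for C4H8 = 5.156/1 = 5.156
n/ν for O2 = 22.69/6 = 3.782
Smallest n/ν is O2 → limiting reagent.
C4H8 consumed = (1/6) × 22.69 = 3.782 mol
C4H8 remaining = 5.156 − 3.782 = 1.374 mol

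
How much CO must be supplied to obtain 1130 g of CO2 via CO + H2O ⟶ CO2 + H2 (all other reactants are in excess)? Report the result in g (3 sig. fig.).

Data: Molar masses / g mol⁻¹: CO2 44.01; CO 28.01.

719 g

n(CO2) = 1130 / 44.01 = 25.68 mol
n(CO) = (1/1) × 25.68 = 25.68 mol
mass = 25.68 × 28.01 = 719.3 g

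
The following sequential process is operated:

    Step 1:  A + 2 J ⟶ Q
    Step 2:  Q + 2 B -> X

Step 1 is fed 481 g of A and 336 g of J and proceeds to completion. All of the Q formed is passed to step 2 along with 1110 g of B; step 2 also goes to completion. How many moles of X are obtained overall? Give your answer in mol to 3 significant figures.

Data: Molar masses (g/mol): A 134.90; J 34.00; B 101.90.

3.57 mol

Step 1:
n(A) = 481.0 / 134.90 = 3.566 mol
n(J) = 336.0 / 34.00 = 9.882 mol
n/ν for A = 3.566/1 = 3.566
n/ν for J = 9.882/2 = 4.941
Smallest n/ν is A → limiting reagent.
n(Q) produced = (1/1) × 3.566 = 3.566 mol
Step 2:
n(Q) available = 3.566 mol
n(B) = 1110 / 101.90 = 10.89 mol
n/ν for Q = 3.566/1 = 3.566
n/ν for B = 10.89/2 = 5.445
Smallest n/ν is Q → limiting reagent.
n(X) = (1/1) × 3.566 = 3.566 mol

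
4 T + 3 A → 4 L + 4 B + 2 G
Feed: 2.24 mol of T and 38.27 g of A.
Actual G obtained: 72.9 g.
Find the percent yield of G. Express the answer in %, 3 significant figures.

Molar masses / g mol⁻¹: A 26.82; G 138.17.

55.5 %

n(T) = 2.240 mol
n(A) = 38.27 / 26.82 = 1.427 mol
n/ν for T = 2.240/4 = 0.5600
n/ν for A = 1.427/3 = 0.4757
Smallest n/ν is A → limiting reagent.
theoretical n(G) = (2/3) × 1.427 = 0.9513 mol → 131.4 g
% yield = 72.9 / 131.4 × 100 = 55.48 %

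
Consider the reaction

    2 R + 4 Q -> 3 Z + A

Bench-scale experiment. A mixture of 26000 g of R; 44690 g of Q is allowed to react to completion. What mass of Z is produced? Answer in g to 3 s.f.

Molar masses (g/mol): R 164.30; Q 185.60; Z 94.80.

17100 g

n(R) = 26000 / 164.30 = 158.2 mol
n(Q) = 44690 / 185.60 = 240.8 mol
n/ν for R = 158.2/2 = 79.10
n/ν for Q = 240.8/4 = 60.20
Smallest n/ν is Q → limiting reagent.
n(Z) = (3/4) × 240.8 = 180.6 mol
mass = 180.6 × 94.80 = 17120 g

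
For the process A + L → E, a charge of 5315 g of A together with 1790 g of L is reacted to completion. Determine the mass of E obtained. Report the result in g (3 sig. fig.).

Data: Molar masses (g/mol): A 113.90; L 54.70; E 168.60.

5520 g

n(A) = 5315 / 113.90 = 46.66 mol
n(L) = 1790 / 54.70 = 32.72 mol
n/ν → A: 46.66, L: 32.72; L is limiting.
n(E) = (1/1) × 32.72 = 32.72 mol
mass = 32.72 × 168.60 = 5517 g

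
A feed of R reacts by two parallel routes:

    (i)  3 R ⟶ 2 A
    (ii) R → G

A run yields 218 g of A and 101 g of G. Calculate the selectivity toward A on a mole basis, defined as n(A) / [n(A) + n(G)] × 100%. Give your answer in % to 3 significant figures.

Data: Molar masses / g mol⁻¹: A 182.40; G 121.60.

n(A) = 218 / 182.40 = 1.195 mol
n(G) = 101 / 121.60 = 0.8306 mol
selectivity = 1.195/(1.195+0.8306) × 100 = 58.99 %

59.0 %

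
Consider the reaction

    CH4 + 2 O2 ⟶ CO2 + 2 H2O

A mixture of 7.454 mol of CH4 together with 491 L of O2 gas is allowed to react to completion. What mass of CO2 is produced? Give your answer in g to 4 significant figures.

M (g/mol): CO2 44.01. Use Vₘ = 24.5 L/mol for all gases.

328.1 g

n(CH4) = 7.454 mol
n(O2) = 491.0 / 24.5 = 20.04 mol
n/ν → CH4: 7.454, O2: 10.02; CH4 is limiting.
n(CO2) = (1/1) × 7.454 = 7.454 mol
mass = 7.454 × 44.01 = 328.1 g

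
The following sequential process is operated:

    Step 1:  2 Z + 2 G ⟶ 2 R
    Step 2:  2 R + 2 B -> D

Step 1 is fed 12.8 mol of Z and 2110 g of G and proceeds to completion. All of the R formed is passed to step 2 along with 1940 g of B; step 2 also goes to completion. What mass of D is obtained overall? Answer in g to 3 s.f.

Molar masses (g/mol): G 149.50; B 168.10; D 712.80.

Step 1:
n(Z) = 12.80 mol
n(G) = 2110 / 149.50 = 14.11 mol
n/ν for Z = 12.80/2 = 6.400
n/ν for G = 14.11/2 = 7.055
Smallest n/ν is Z → limiting reagent.
n(R) produced = (2/2) × 12.80 = 12.80 mol
Step 2:
n(R) available = 12.80 mol
n(B) = 1940 / 168.10 = 11.54 mol
n/ν for R = 12.80/2 = 6.400
n/ν for B = 11.54/2 = 5.770
Smallest n/ν is B → limiting reagent.
n(D) = (1/2) × 11.54 = 5.770 mol
mass = 5.770 × 712.80 = 4113 g

4110 g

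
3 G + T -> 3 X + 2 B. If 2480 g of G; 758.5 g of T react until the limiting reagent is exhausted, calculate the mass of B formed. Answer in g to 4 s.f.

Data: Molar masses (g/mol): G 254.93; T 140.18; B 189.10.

n(G) = 2480 / 254.93 = 9.728 mol
n(T) = 758.5 / 140.18 = 5.411 mol
n/ν for G = 9.728/3 = 3.243
n/ν for T = 5.411/1 = 5.411
Smallest n/ν is G → limiting reagent.
n(B) = (2/3) × 9.728 = 6.485 mol
mass = 6.485 × 189.10 = 1226 g

1226 g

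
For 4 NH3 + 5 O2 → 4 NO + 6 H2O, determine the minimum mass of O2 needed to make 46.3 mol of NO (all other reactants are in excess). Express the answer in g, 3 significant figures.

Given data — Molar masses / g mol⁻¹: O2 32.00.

n(NO) = 46.30 mol
n(O2) = (5/4) × 46.30 = 57.88 mol
mass = 57.88 × 32.00 = 1852 g

1850 g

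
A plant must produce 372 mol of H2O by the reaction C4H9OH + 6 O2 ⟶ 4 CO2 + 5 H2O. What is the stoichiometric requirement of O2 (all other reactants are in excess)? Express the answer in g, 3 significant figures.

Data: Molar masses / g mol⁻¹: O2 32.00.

14300 g

n(H2O) = 372.0 mol
n(O2) = (6/5) × 372.0 = 446.4 mol
mass = 446.4 × 32.00 = 14280 g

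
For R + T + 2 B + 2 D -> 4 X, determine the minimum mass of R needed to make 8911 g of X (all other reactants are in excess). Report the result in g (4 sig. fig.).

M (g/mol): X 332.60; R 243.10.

1628 g

n(X) = 8911 / 332.60 = 26.79 mol
n(R) = (1/4) × 26.79 = 6.698 mol
mass = 6.698 × 243.10 = 1628 g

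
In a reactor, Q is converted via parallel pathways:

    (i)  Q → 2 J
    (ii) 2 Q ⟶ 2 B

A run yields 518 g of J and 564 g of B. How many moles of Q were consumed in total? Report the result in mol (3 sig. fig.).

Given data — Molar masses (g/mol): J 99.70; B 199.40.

5.43 mol

n(J) = 518 / 99.70 = 5.196 mol
n(B) = 564 / 199.40 = 2.828 mol
n(Q) via (i) = (1/2)×5.196 = 2.598 mol
n(Q) via (ii) = (2/2)×2.828 = 2.828 mol
total n(Q) = 2.598 + 2.828 = 5.426 mol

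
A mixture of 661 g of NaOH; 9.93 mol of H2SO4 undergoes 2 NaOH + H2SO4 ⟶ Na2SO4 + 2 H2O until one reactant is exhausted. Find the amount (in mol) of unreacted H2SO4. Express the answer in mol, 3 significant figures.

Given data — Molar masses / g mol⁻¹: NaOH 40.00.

n(NaOH) = 661.0 / 40.00 = 16.53 mol
n(H2SO4) = 9.930 mol
n/ν for NaOH = 16.53/2 = 8.265
n/ν for H2SO4 = 9.930/1 = 9.930
Smallest n/ν is NaOH → limiting reagent.
H2SO4 consumed = (1/2) × 16.53 = 8.265 mol
H2SO4 remaining = 9.930 − 8.265 = 1.665 mol

1.67 mol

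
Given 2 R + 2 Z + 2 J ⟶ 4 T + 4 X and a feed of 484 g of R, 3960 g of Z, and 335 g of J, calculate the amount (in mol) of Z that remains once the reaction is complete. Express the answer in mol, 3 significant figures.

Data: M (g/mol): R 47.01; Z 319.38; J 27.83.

n(R) = 484.0 / 47.01 = 10.30 mol
n(Z) = 3960 / 319.38 = 12.40 mol
n(J) = 335.0 / 27.83 = 12.04 mol
n/ν for R = 10.30/2 = 5.150
n/ν for Z = 12.40/2 = 6.200
n/ν for J = 12.04/2 = 6.020
Smallest n/ν is R → limiting reagent.
Z consumed = (2/2) × 10.30 = 10.30 mol
Z remaining = 12.40 − 10.30 = 2.100 mol

2.10 mol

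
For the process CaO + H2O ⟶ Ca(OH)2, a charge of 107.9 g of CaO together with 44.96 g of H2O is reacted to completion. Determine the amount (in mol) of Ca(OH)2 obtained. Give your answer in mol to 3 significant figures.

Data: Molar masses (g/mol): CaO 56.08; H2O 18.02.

n(CaO) = 107.9 / 56.08 = 1.924 mol
n(H2O) = 44.96 / 18.02 = 2.495 mol
n/ν for CaO = 1.924/1 = 1.924
n/ν for H2O = 2.495/1 = 2.495
Smallest n/ν is CaO → limiting reagent.
n(Ca(OH)2) = (1/1) × 1.924 = 1.924 mol

1.92 mol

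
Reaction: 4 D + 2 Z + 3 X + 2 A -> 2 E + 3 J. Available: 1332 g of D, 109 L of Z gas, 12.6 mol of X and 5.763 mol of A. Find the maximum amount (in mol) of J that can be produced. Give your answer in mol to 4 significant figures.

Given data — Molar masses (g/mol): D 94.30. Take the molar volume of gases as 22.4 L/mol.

n(D) = 1332 / 94.30 = 14.13 mol
n(Z) = 109.0 / 22.4 = 4.866 mol
n(X) = 12.60 mol
n(A) = 5.763 mol
n/ν for D = 14.13/4 = 3.533
n/ν for Z = 4.866/2 = 2.433
n/ν for X = 12.60/3 = 4.200
n/ν for A = 5.763/2 = 2.882
Smallest n/ν is Z → limiting reagent.
n(J) = (3/2) × 4.866 = 7.299 mol

7.299 mol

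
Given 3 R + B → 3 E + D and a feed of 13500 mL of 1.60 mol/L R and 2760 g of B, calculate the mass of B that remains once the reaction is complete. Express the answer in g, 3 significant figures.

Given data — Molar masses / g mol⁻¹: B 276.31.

771 g

n(R) = 1.60 × 13500/1000 = 21.60 mol
n(B) = 2760 / 276.31 = 9.989 mol
n/ν for R = 21.60/3 = 7.200
n/ν for B = 9.989/1 = 9.989
Smallest n/ν is R → limiting reagent.
B consumed = (1/3) × 21.60 = 7.200 mol
B remaining = 9.989 − 7.200 = 2.789 mol
mass = 2.789 × 276.31 = 770.6 g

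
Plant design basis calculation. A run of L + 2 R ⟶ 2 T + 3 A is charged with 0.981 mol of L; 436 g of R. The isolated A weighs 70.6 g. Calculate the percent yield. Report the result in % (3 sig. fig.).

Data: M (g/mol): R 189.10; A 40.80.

58.8 %

n(L) = 0.9810 mol
n(R) = 436.0 / 189.10 = 2.306 mol
n/ν → L: 0.9810, R: 1.153; L is limiting.
theoretical n(A) = (3/1) × 0.9810 = 2.943 mol → 120.1 g
% yield = 70.6 / 120.1 × 100 = 58.78 %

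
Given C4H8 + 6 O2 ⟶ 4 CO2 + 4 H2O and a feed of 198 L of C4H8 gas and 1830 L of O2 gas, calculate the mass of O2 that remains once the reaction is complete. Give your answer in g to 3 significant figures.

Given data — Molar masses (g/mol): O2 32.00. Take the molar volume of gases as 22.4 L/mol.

n(C4H8) = 198.0 / 22.4 = 8.839 mol
n(O2) = 1830 / 22.4 = 81.70 mol
n/ν for C4H8 = 8.839/1 = 8.839
n/ν for O2 = 81.70/6 = 13.62
Smallest n/ν is C4H8 → limiting reagent.
O2 consumed = (6/1) × 8.839 = 53.03 mol
O2 remaining = 81.70 − 53.03 = 28.67 mol
mass = 28.67 × 32.00 = 917.4 g

917 g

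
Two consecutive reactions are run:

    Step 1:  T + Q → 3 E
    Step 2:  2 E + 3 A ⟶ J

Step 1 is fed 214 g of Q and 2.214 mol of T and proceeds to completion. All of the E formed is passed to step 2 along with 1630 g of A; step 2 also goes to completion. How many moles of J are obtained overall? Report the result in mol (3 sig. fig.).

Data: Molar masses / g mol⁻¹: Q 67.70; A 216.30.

2.51 mol

Step 1:
n(Q) = 214.0 / 67.70 = 3.161 mol
n(T) = 2.214 mol
n/ν for Q = 3.161/1 = 3.161
n/ν for T = 2.214/1 = 2.214
Smallest n/ν is T → limiting reagent.
n(E) produced = (3/1) × 2.214 = 6.642 mol
Step 2:
n(E) available = 6.642 mol
n(A) = 1630 / 216.30 = 7.536 mol
n/ν for E = 6.642/2 = 3.321
n/ν for A = 7.536/3 = 2.512
Smallest n/ν is A → limiting reagent.
n(J) = (1/3) × 7.536 = 2.512 mol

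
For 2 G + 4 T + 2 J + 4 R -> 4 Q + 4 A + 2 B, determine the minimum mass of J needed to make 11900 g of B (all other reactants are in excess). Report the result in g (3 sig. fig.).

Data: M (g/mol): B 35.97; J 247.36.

n(B) = 11900 / 35.97 = 330.8 mol
n(J) = (2/2) × 330.8 = 330.8 mol
mass = 330.8 × 247.36 = 81830 g

81800 g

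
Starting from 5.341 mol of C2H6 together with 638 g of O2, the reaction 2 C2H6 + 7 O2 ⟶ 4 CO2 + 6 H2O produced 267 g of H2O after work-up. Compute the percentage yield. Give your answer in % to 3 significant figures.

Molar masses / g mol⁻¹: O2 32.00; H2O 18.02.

n(C2H6) = 5.341 mol
n(O2) = 638.0 / 32.00 = 19.94 mol
n/ν for C2H6 = 5.341/2 = 2.671
n/ν for O2 = 19.94/7 = 2.849
Smallest n/ν is C2H6 → limiting reagent.
theoretical n(H2O) = (6/2) × 5.341 = 16.02 mol → 288.7 g
% yield = 267 / 288.7 × 100 = 92.48 %

92.5 %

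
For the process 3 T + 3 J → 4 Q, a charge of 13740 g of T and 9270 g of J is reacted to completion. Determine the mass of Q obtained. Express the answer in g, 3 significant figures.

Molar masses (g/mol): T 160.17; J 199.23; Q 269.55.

16700 g

n(T) = 13740 / 160.17 = 85.78 mol
n(J) = 9270 / 199.23 = 46.53 mol
n/ν for T = 85.78/3 = 28.59
n/ν for J = 46.53/3 = 15.51
Smallest n/ν is J → limiting reagent.
n(Q) = (4/3) × 46.53 = 62.04 mol
mass = 62.04 × 269.55 = 16720 g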